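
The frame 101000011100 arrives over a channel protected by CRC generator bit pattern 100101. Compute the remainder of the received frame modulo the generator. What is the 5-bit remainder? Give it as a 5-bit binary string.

00001

Modulo-2 division of 101000011100 by 100101:
  pos 0: 101000 XOR 100101 = 001101
  pos 2: 110101 XOR 100101 = 010000
  pos 3: 100001 XOR 100101 = 000100
  pos 6: 100100 XOR 100101 = 000001
Remainder = 00001 (nonzero — an error is detected).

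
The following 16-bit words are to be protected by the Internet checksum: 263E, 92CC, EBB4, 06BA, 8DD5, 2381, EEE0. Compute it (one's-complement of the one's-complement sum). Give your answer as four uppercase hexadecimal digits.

B44E

One's-complement addition (fold any carry out of bit 15 back into bit 0):
  0x263E + 0x92CC = 0x0B90A
  0xB90A + 0xEBB4 = 0x1A4BE → wrap carry → 0xA4BF
  0xA4BF + 0x06BA = 0x0AB79
  0xAB79 + 0x8DD5 = 0x1394E → wrap carry → 0x394F
  0x394F + 0x2381 = 0x05CD0
  0x5CD0 + 0xEEE0 = 0x14BB0 → wrap carry → 0x4BB1
One's-complement sum = 0x4BB1.
Checksum = ~0x4BB1 & 0xFFFF = 0xB44E.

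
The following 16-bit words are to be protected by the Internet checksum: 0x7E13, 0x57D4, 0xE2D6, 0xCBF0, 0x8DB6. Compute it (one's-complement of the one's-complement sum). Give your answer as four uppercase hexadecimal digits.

One's-complement addition (fold any carry out of bit 15 back into bit 0):
  0x7E13 + 0x57D4 = 0x0D5E7
  0xD5E7 + 0xE2D6 = 0x1B8BD → wrap carry → 0xB8BE
  0xB8BE + 0xCBF0 = 0x184AE → wrap carry → 0x84AF
  0x84AF + 0x8DB6 = 0x11265 → wrap carry → 0x1266
One's-complement sum = 0x1266.
Checksum = ~0x1266 & 0xFFFF = 0xED99.

ED99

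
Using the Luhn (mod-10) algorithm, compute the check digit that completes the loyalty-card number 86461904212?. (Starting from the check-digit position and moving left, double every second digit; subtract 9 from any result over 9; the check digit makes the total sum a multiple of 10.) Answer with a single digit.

Partial digits right→left: 2 1 2 4 0 9 1 6 4 6 8
Double every second digit counting from the check-digit position (so the 1st, 3rd, 5th, ... of the partial from the right).
  doubled (with −9 where >9): 4 4 0 2 8 7 → sum 25
  kept as-is: 1 4 9 6 6 → sum 26
Total = 25 + 26 = 51.
Check digit = (10 − (51 mod 10)) mod 10 = 9.

9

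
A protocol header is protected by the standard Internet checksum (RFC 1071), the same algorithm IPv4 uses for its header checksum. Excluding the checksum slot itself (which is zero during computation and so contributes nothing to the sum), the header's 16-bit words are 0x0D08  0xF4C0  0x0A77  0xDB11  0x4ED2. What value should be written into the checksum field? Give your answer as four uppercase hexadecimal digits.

One's-complement addition (fold any carry out of bit 15 back into bit 0):
  0x0D08 + 0xF4C0 = 0x101C8 → wrap carry → 0x01C9
  0x01C9 + 0x0A77 = 0x00C40
  0x0C40 + 0xDB11 = 0x0E751
  0xE751 + 0x4ED2 = 0x13623 → wrap carry → 0x3624
One's-complement sum = 0x3624.
Checksum = ~0x3624 & 0xFFFF = 0xC9DB.

C9DB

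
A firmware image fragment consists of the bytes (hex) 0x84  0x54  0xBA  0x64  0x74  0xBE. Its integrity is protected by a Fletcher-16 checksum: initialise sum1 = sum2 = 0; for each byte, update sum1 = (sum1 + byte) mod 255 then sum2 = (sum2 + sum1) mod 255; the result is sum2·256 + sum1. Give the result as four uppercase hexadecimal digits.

802B

Running sums (mod 255):
  after byte 0 (0x84): sum1=132, sum2=132
  after byte 1 (0x54): sum1=216, sum2=93
  after byte 2 (0xBA): sum1=147, sum2=240
  after byte 3 (0x64): sum1=247, sum2=232
  after byte 4 (0x74): sum1=108, sum2=85
  after byte 5 (0xBE): sum1=43, sum2=128
Checksum = sum2·256 + sum1 = 128·256 + 43 = 32811 = 0x802B.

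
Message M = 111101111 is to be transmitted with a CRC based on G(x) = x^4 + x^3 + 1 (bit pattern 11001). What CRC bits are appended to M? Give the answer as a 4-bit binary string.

Append 4 zeros: 1111011110000. Divide by 11001 (XOR where the leading bit is 1):
  pos 0: 11110 XOR 11001 = 00111
  pos 2: 11111 XOR 11001 = 00110
  pos 4: 11011 XOR 11001 = 00010
  pos 7: 10000 XOR 11001 = 01001
  pos 8: 10010 XOR 11001 = 01011
Remainder (last 4 bits) = 1011. This is the CRC / FCS.

1011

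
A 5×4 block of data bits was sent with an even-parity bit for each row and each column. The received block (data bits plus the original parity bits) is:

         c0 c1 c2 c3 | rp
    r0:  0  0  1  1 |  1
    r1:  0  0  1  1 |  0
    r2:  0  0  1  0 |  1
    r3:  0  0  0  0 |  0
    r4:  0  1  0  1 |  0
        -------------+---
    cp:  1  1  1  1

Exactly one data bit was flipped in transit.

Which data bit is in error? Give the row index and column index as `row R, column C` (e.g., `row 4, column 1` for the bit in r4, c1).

Recompute each row's even parity and compare to rp:
  r0: data parity 0, sent rp 1 → mismatch
  r1: data parity 0, sent rp 0 → ok
  r2: data parity 1, sent rp 1 → ok
  r3: data parity 0, sent rp 0 → ok
  r4: data parity 0, sent rp 0 → ok
Recompute each column's even parity and compare to cp:
  c0: data parity 0, sent cp 1 → mismatch
  c1: data parity 1, sent cp 1 → ok
  c2: data parity 1, sent cp 1 → ok
  c3: data parity 1, sent cp 1 → ok
Exactly one row (r0) and one column (c0) fail → the flipped bit is at their intersection.

row 0, column 0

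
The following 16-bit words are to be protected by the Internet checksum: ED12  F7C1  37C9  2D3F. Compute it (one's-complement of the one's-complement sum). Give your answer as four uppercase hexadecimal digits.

B622

One's-complement addition (fold any carry out of bit 15 back into bit 0):
  0xED12 + 0xF7C1 = 0x1E4D3 → wrap carry → 0xE4D4
  0xE4D4 + 0x37C9 = 0x11C9D → wrap carry → 0x1C9E
  0x1C9E + 0x2D3F = 0x049DD
One's-complement sum = 0x49DD.
Checksum = ~0x49DD & 0xFFFF = 0xB622.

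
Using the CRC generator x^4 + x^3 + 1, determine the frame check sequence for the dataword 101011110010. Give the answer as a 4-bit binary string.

0000

Append 4 zeros: 1010111100100000. Divide by 11001 (XOR where the leading bit is 1):
  pos 0: 10101 XOR 11001 = 01100
  pos 1: 11001 XOR 11001 = 00000
  pos 6: 11001 XOR 11001 = 00000
Remainder (last 4 bits) = 0000. This is the CRC / FCS.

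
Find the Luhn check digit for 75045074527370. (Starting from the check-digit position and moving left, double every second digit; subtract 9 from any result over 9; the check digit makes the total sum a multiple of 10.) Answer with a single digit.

5

Partial digits right→left: 0 7 3 7 2 5 4 7 0 5 4 0 5 7
Double every second digit counting from the check-digit position (so the 1st, 3rd, 5th, ... of the partial from the right).
  doubled (with −9 where >9): 0 6 4 8 0 8 1 → sum 27
  kept as-is: 7 7 5 7 5 0 7 → sum 38
Total = 27 + 38 = 65.
Check digit = (10 − (65 mod 10)) mod 10 = 5.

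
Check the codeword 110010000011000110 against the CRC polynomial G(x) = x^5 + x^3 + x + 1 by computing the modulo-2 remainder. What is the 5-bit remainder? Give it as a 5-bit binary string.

Modulo-2 division of 110010000011000110 by 101011:
  pos 0: 110010 XOR 101011 = 011001
  pos 1: 110010 XOR 101011 = 011001
  pos 2: 110010 XOR 101011 = 011001
  pos 3: 110010 XOR 101011 = 011001
  pos 4: 110010 XOR 101011 = 011001
  pos 5: 110011 XOR 101011 = 011000
  pos 6: 110001 XOR 101011 = 011010
  pos 7: 110100 XOR 101011 = 011111
  pos 8: 111110 XOR 101011 = 010101
  pos 9: 101010 XOR 101011 = 000001
Remainder = 01110 (nonzero — an error is detected).

01110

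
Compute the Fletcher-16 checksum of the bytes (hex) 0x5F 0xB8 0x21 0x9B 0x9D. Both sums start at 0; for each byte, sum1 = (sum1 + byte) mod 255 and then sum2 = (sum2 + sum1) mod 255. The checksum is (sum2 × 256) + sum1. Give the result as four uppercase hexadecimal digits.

Running sums (mod 255):
  after byte 0 (0x5F): sum1=95, sum2=95
  after byte 1 (0xB8): sum1=24, sum2=119
  after byte 2 (0x21): sum1=57, sum2=176
  after byte 3 (0x9B): sum1=212, sum2=133
  after byte 4 (0x9D): sum1=114, sum2=247
Checksum = sum2·256 + sum1 = 247·256 + 114 = 63346 = 0xF772.

F772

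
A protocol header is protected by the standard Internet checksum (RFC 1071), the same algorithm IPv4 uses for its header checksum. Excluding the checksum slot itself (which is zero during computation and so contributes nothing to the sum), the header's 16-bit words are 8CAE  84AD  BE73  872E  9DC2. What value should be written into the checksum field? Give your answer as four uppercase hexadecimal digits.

One's-complement addition (fold any carry out of bit 15 back into bit 0):
  0x8CAE + 0x84AD = 0x1115B → wrap carry → 0x115C
  0x115C + 0xBE73 = 0x0CFCF
  0xCFCF + 0x872E = 0x156FD → wrap carry → 0x56FE
  0x56FE + 0x9DC2 = 0x0F4C0
One's-complement sum = 0xF4C0.
Checksum = ~0xF4C0 & 0xFFFF = 0x0B3F.

0B3F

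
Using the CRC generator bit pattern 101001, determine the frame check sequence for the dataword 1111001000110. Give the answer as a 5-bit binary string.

Append 5 zeros: 111100100011000000. Divide by 101001 (XOR where the leading bit is 1):
  pos 0: 111100 XOR 101001 = 010101
  pos 1: 101011 XOR 101001 = 000010
  pos 5: 100001 XOR 101001 = 001000
  pos 7: 100010 XOR 101001 = 001011
  pos 9: 101100 XOR 101001 = 000101
  pos 12: 101000 XOR 101001 = 000001
Remainder (last 5 bits) = 00001. This is the CRC / FCS.

00001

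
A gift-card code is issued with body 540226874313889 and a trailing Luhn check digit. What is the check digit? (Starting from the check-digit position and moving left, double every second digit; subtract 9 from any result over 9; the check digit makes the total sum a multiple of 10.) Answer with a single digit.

Partial digits right→left: 9 8 8 3 1 3 4 7 8 6 2 2 0 4 5
Double every second digit counting from the check-digit position (so the 1st, 3rd, 5th, ... of the partial from the right).
  doubled (with −9 where >9): 9 7 2 8 7 4 0 1 → sum 38
  kept as-is: 8 3 3 7 6 2 4 → sum 33
Total = 38 + 33 = 71.
Check digit = (10 − (71 mod 10)) mod 10 = 9.

9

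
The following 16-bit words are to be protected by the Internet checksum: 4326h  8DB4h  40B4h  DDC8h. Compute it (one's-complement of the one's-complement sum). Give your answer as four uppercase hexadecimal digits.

One's-complement addition (fold any carry out of bit 15 back into bit 0):
  0x4326 + 0x8DB4 = 0x0D0DA
  0xD0DA + 0x40B4 = 0x1118E → wrap carry → 0x118F
  0x118F + 0xDDC8 = 0x0EF57
One's-complement sum = 0xEF57.
Checksum = ~0xEF57 & 0xFFFF = 0x10A8.

10A8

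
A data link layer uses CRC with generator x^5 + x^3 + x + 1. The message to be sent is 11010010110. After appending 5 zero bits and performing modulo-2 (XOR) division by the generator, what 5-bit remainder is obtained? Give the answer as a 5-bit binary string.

Append 5 zeros: 1101001011000000. Divide by 101011 (XOR where the leading bit is 1):
  pos 0: 110100 XOR 101011 = 011111
  pos 1: 111111 XOR 101011 = 010100
  pos 2: 101000 XOR 101011 = 000011
  pos 6: 111100 XOR 101011 = 010111
  pos 7: 101110 XOR 101011 = 000101
  pos 10: 101000 XOR 101011 = 000011
Remainder (last 5 bits) = 00011. This is the CRC / FCS.

00011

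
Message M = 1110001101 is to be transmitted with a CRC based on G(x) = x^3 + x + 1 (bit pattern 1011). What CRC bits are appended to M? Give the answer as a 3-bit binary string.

Append 3 zeros: 1110001101000. Divide by 1011 (XOR where the leading bit is 1):
  pos 0: 1110 XOR 1011 = 0101
  pos 1: 1010 XOR 1011 = 0001
  pos 4: 1011 XOR 1011 = 0000
  pos 9: 1000 XOR 1011 = 0011
Remainder (last 3 bits) = 011. This is the CRC / FCS.

011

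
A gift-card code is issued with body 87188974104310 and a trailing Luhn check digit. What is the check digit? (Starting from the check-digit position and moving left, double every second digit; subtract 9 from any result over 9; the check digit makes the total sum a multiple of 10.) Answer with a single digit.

5

Partial digits right→left: 0 1 3 4 0 1 4 7 9 8 8 1 7 8
Double every second digit counting from the check-digit position (so the 1st, 3rd, 5th, ... of the partial from the right).
  doubled (with −9 where >9): 0 6 0 8 9 7 5 → sum 35
  kept as-is: 1 4 1 7 8 1 8 → sum 30
Total = 35 + 30 = 65.
Check digit = (10 − (65 mod 10)) mod 10 = 5.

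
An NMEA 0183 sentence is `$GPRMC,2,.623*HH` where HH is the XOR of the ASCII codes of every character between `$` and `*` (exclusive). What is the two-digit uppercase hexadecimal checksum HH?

60

XOR the ASCII codes of the payload characters:
  'G' = 0x47 → acc = 0x47
  'P' = 0x50 → acc = 0x17
  'R' = 0x52 → acc = 0x45
  'M' = 0x4D → acc = 0x08
  'C' = 0x43 → acc = 0x4B
  ',' = 0x2C → acc = 0x67
  '2' = 0x32 → acc = 0x55
  ',' = 0x2C → acc = 0x79
  '.' = 0x2E → acc = 0x57
  '6' = 0x36 → acc = 0x61
  '2' = 0x32 → acc = 0x53
  '3' = 0x33 → acc = 0x60
Checksum = 0x60.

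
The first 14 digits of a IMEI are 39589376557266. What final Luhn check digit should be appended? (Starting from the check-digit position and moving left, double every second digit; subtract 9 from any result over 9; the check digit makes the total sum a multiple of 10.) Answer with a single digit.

5

Partial digits right→left: 6 6 2 7 5 5 6 7 3 9 8 5 9 3
Double every second digit counting from the check-digit position (so the 1st, 3rd, 5th, ... of the partial from the right).
  doubled (with −9 where >9): 3 4 1 3 6 7 9 → sum 33
  kept as-is: 6 7 5 7 9 5 3 → sum 42
Total = 33 + 42 = 75.
Check digit = (10 − (75 mod 10)) mod 10 = 5.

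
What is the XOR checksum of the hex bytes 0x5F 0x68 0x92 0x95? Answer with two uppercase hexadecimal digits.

30

XOR the bytes together:
  start with 0x5F
  0x5F ⊕ 0x68 = 0x37
  0x37 ⊕ 0x92 = 0xA5
  0xA5 ⊕ 0x95 = 0x30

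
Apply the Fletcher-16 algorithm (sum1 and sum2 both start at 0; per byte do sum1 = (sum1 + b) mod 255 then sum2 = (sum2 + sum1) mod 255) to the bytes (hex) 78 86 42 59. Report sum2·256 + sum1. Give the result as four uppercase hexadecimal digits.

Running sums (mod 255):
  after byte 0 (78): sum1=120, sum2=120
  after byte 1 (86): sum1=254, sum2=119
  after byte 2 (42): sum1=65, sum2=184
  after byte 3 (59): sum1=154, sum2=83
Checksum = sum2·256 + sum1 = 83·256 + 154 = 21402 = 0x539A.

539A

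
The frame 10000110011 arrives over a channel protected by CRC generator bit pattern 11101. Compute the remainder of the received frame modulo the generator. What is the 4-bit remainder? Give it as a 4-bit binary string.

0001

Modulo-2 division of 10000110011 by 11101:
  pos 0: 10000 XOR 11101 = 01101
  pos 1: 11011 XOR 11101 = 00110
  pos 3: 11010 XOR 11101 = 00111
  pos 5: 11101 XOR 11101 = 00000
Remainder = 0001 (nonzero — an error is detected).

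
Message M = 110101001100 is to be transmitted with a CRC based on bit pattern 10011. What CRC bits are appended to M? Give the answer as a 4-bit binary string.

0111

Append 4 zeros: 1101010011000000. Divide by 10011 (XOR where the leading bit is 1):
  pos 0: 11010 XOR 10011 = 01001
  pos 1: 10011 XOR 10011 = 00000
  pos 8: 11000 XOR 10011 = 01011
  pos 9: 10110 XOR 10011 = 00101
  pos 11: 10100 XOR 10011 = 00111
Remainder (last 4 bits) = 0111. This is the CRC / FCS.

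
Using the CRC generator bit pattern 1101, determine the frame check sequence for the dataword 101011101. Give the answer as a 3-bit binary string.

Append 3 zeros: 101011101000. Divide by 1101 (XOR where the leading bit is 1):
  pos 0: 1010 XOR 1101 = 0111
  pos 1: 1111 XOR 1101 = 0010
  pos 3: 1011 XOR 1101 = 0110
  pos 4: 1100 XOR 1101 = 0001
  pos 7: 1100 XOR 1101 = 0001
Remainder (last 3 bits) = 010. This is the CRC / FCS.

010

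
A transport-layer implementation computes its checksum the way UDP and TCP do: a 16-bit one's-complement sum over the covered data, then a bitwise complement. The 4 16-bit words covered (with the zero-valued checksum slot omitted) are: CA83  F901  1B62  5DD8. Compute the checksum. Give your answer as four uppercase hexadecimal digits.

C33F

One's-complement addition (fold any carry out of bit 15 back into bit 0):
  0xCA83 + 0xF901 = 0x1C384 → wrap carry → 0xC385
  0xC385 + 0x1B62 = 0x0DEE7
  0xDEE7 + 0x5DD8 = 0x13CBF → wrap carry → 0x3CC0
One's-complement sum = 0x3CC0.
Checksum = ~0x3CC0 & 0xFFFF = 0xC33F.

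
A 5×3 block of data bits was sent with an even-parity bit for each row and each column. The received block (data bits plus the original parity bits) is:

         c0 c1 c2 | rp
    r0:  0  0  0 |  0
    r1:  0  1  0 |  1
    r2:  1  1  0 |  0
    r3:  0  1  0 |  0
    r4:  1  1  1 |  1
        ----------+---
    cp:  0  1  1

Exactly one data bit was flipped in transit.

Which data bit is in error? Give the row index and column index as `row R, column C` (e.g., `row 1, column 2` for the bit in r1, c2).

Recompute each row's even parity and compare to rp:
  r0: data parity 0, sent rp 0 → ok
  r1: data parity 1, sent rp 1 → ok
  r2: data parity 0, sent rp 0 → ok
  r3: data parity 1, sent rp 0 → mismatch
  r4: data parity 1, sent rp 1 → ok
Recompute each column's even parity and compare to cp:
  c0: data parity 0, sent cp 0 → ok
  c1: data parity 0, sent cp 1 → mismatch
  c2: data parity 1, sent cp 1 → ok
Exactly one row (r3) and one column (c1) fail → the flipped bit is at their intersection.

row 3, column 1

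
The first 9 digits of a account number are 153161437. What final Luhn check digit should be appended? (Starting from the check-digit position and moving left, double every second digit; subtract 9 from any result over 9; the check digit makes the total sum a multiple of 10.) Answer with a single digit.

Partial digits right→left: 7 3 4 1 6 1 3 5 1
Double every second digit counting from the check-digit position (so the 1st, 3rd, 5th, ... of the partial from the right).
  doubled (with −9 where >9): 5 8 3 6 2 → sum 24
  kept as-is: 3 1 1 5 → sum 10
Total = 24 + 10 = 34.
Check digit = (10 − (34 mod 10)) mod 10 = 6.

6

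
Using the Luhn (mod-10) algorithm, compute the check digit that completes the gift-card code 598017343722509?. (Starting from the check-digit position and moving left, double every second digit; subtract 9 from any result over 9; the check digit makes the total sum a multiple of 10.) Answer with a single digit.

5

Partial digits right→left: 9 0 5 2 2 7 3 4 3 7 1 0 8 9 5
Double every second digit counting from the check-digit position (so the 1st, 3rd, 5th, ... of the partial from the right).
  doubled (with −9 where >9): 9 1 4 6 6 2 7 1 → sum 36
  kept as-is: 0 2 7 4 7 0 9 → sum 29
Total = 36 + 29 = 65.
Check digit = (10 − (65 mod 10)) mod 10 = 5.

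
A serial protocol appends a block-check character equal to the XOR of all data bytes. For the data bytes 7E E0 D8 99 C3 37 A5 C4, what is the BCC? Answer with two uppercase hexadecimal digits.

4A

XOR the bytes together:
  start with 0x7E
  0x7E ⊕ 0xE0 = 0x9E
  0x9E ⊕ 0xD8 = 0x46
  0x46 ⊕ 0x99 = 0xDF
  0xDF ⊕ 0xC3 = 0x1C
  0x1C ⊕ 0x37 = 0x2B
  0x2B ⊕ 0xA5 = 0x8E
  0x8E ⊕ 0xC4 = 0x4A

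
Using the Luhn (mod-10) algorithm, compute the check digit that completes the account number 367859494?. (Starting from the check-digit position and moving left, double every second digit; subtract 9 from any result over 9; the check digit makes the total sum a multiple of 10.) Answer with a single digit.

Partial digits right→left: 4 9 4 9 5 8 7 6 3
Double every second digit counting from the check-digit position (so the 1st, 3rd, 5th, ... of the partial from the right).
  doubled (with −9 where >9): 8 8 1 5 6 → sum 28
  kept as-is: 9 9 8 6 → sum 32
Total = 28 + 32 = 60.
Check digit = (10 − (60 mod 10)) mod 10 = 0.

0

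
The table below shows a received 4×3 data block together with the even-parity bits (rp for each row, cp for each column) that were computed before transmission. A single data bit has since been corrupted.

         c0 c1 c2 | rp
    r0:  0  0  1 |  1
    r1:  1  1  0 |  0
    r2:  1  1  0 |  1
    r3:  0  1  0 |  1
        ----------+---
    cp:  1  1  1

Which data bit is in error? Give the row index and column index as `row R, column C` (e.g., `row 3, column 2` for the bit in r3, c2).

row 2, column 0

Recompute each row's even parity and compare to rp:
  r0: data parity 1, sent rp 1 → ok
  r1: data parity 0, sent rp 0 → ok
  r2: data parity 0, sent rp 1 → mismatch
  r3: data parity 1, sent rp 1 → ok
Recompute each column's even parity and compare to cp:
  c0: data parity 0, sent cp 1 → mismatch
  c1: data parity 1, sent cp 1 → ok
  c2: data parity 1, sent cp 1 → ok
Exactly one row (r2) and one column (c0) fail → the flipped bit is at their intersection.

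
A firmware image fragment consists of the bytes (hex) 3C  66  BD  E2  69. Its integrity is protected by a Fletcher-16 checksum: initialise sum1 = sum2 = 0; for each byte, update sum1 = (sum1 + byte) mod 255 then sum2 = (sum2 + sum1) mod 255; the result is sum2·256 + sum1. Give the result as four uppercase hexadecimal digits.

Running sums (mod 255):
  after byte 0 (3C): sum1=60, sum2=60
  after byte 1 (66): sum1=162, sum2=222
  after byte 2 (BD): sum1=96, sum2=63
  after byte 3 (E2): sum1=67, sum2=130
  after byte 4 (69): sum1=172, sum2=47
Checksum = sum2·256 + sum1 = 47·256 + 172 = 12204 = 0x2FAC.

2FAC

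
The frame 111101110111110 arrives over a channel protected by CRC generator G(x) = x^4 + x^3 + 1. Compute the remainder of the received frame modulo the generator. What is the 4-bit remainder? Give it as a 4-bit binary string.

Modulo-2 division of 111101110111110 by 11001:
  pos 0: 11110 XOR 11001 = 00111
  pos 2: 11111 XOR 11001 = 00110
  pos 4: 11010 XOR 11001 = 00011
  pos 7: 11111 XOR 11001 = 00110
  pos 9: 11011 XOR 11001 = 00010
Remainder = 0100 (nonzero — an error is detected).

0100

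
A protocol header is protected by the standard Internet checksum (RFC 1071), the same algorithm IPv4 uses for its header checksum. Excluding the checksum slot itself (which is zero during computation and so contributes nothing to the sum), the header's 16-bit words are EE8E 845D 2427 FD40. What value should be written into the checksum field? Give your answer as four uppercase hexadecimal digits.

6BAB

One's-complement addition (fold any carry out of bit 15 back into bit 0):
  0xEE8E + 0x845D = 0x172EB → wrap carry → 0x72EC
  0x72EC + 0x2427 = 0x09713
  0x9713 + 0xFD40 = 0x19453 → wrap carry → 0x9454
One's-complement sum = 0x9454.
Checksum = ~0x9454 & 0xFFFF = 0x6BAB.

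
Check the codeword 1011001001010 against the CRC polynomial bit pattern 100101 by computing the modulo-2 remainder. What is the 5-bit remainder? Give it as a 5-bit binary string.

Modulo-2 division of 1011001001010 by 100101:
  pos 0: 101100 XOR 100101 = 001001
  pos 2: 100110 XOR 100101 = 000011
  pos 6: 110101 XOR 100101 = 010000
  pos 7: 100000 XOR 100101 = 000101
Remainder = 00101 (nonzero — an error is detected).

00101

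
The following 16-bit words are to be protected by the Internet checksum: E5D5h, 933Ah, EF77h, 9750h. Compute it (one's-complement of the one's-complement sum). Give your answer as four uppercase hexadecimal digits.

0027

One's-complement addition (fold any carry out of bit 15 back into bit 0):
  0xE5D5 + 0x933A = 0x1790F → wrap carry → 0x7910
  0x7910 + 0xEF77 = 0x16887 → wrap carry → 0x6888
  0x6888 + 0x9750 = 0x0FFD8
One's-complement sum = 0xFFD8.
Checksum = ~0xFFD8 & 0xFFFF = 0x0027.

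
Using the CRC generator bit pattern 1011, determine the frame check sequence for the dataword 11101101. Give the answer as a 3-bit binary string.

Append 3 zeros: 11101101000. Divide by 1011 (XOR where the leading bit is 1):
  pos 0: 1110 XOR 1011 = 0101
  pos 1: 1011 XOR 1011 = 0000
  pos 5: 1010 XOR 1011 = 0001
Remainder (last 3 bits) = 100. This is the CRC / FCS.

100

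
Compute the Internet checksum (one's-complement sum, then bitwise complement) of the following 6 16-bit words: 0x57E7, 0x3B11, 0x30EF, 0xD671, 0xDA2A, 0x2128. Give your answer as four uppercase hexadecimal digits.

One's-complement addition (fold any carry out of bit 15 back into bit 0):
  0x57E7 + 0x3B11 = 0x092F8
  0x92F8 + 0x30EF = 0x0C3E7
  0xC3E7 + 0xD671 = 0x19A58 → wrap carry → 0x9A59
  0x9A59 + 0xDA2A = 0x17483 → wrap carry → 0x7484
  0x7484 + 0x2128 = 0x095AC
One's-complement sum = 0x95AC.
Checksum = ~0x95AC & 0xFFFF = 0x6A53.

6A53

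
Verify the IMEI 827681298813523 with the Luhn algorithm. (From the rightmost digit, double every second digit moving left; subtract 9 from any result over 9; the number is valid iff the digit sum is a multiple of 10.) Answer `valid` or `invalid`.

invalid

From the right, keep odd positions and double even positions (subtract 9 from any doubled value over 9):
  doubled (positions 2,4,...): 4 6 7 9 2 3 4 → sum 35
  kept (positions 1,3,...): 3 5 1 8 2 8 7 8 → sum 42
Total = 77.
77 mod 10 = 7, so the number is invalid.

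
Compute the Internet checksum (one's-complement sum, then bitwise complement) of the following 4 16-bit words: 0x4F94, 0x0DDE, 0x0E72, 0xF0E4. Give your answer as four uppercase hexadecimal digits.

A336

One's-complement addition (fold any carry out of bit 15 back into bit 0):
  0x4F94 + 0x0DDE = 0x05D72
  0x5D72 + 0x0E72 = 0x06BE4
  0x6BE4 + 0xF0E4 = 0x15CC8 → wrap carry → 0x5CC9
One's-complement sum = 0x5CC9.
Checksum = ~0x5CC9 & 0xFFFF = 0xA336.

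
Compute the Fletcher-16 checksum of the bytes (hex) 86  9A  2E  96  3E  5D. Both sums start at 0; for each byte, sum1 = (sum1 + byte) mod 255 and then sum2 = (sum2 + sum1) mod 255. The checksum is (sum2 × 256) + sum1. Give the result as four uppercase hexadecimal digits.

8281

Running sums (mod 255):
  after byte 0 (86): sum1=134, sum2=134
  after byte 1 (9A): sum1=33, sum2=167
  after byte 2 (2E): sum1=79, sum2=246
  after byte 3 (96): sum1=229, sum2=220
  after byte 4 (3E): sum1=36, sum2=1
  after byte 5 (5D): sum1=129, sum2=130
Checksum = sum2·256 + sum1 = 130·256 + 129 = 33409 = 0x8281.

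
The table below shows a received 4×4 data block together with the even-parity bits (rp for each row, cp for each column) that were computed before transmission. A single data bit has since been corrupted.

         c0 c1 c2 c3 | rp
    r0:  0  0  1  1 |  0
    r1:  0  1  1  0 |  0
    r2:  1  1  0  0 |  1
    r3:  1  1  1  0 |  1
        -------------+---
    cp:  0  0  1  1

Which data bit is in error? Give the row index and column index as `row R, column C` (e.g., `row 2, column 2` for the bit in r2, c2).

Recompute each row's even parity and compare to rp:
  r0: data parity 0, sent rp 0 → ok
  r1: data parity 0, sent rp 0 → ok
  r2: data parity 0, sent rp 1 → mismatch
  r3: data parity 1, sent rp 1 → ok
Recompute each column's even parity and compare to cp:
  c0: data parity 0, sent cp 0 → ok
  c1: data parity 1, sent cp 0 → mismatch
  c2: data parity 1, sent cp 1 → ok
  c3: data parity 1, sent cp 1 → ok
Exactly one row (r2) and one column (c1) fail → the flipped bit is at their intersection.

row 2, column 1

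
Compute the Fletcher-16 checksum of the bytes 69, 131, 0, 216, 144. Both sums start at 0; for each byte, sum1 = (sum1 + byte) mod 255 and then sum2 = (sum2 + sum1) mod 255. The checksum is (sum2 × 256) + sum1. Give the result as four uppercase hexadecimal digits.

Running sums (mod 255):
  after byte 0 (69): sum1=69, sum2=69
  after byte 1 (131): sum1=200, sum2=14
  after byte 2 (0): sum1=200, sum2=214
  after byte 3 (216): sum1=161, sum2=120
  after byte 4 (144): sum1=50, sum2=170
Checksum = sum2·256 + sum1 = 170·256 + 50 = 43570 = 0xAA32.

AA32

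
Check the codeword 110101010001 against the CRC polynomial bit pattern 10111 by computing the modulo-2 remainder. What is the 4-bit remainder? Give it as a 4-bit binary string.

0000

Modulo-2 division of 110101010001 by 10111:
  pos 0: 11010 XOR 10111 = 01101
  pos 1: 11011 XOR 10111 = 01100
  pos 2: 11000 XOR 10111 = 01111
  pos 3: 11111 XOR 10111 = 01000
  pos 4: 10000 XOR 10111 = 00111
  pos 6: 11100 XOR 10111 = 01011
  pos 7: 10111 XOR 10111 = 00000
Remainder = 0000 (zero — the frame passes the CRC check).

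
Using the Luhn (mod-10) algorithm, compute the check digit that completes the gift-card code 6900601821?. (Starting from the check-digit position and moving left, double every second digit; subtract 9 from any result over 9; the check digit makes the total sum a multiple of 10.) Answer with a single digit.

Partial digits right→left: 1 2 8 1 0 6 0 0 9 6
Double every second digit counting from the check-digit position (so the 1st, 3rd, 5th, ... of the partial from the right).
  doubled (with −9 where >9): 2 7 0 0 9 → sum 18
  kept as-is: 2 1 6 0 6 → sum 15
Total = 18 + 15 = 33.
Check digit = (10 − (33 mod 10)) mod 10 = 7.

7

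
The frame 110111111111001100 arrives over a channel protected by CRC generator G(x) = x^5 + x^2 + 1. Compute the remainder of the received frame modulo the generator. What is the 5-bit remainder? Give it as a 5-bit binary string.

Modulo-2 division of 110111111111001100 by 100101:
  pos 0: 110111 XOR 100101 = 010010
  pos 1: 100101 XOR 100101 = 000000
  pos 7: 111110 XOR 100101 = 011011
  pos 8: 110110 XOR 100101 = 010011
  pos 9: 100111 XOR 100101 = 000010
Remainder = 10100 (nonzero — an error is detected).

10100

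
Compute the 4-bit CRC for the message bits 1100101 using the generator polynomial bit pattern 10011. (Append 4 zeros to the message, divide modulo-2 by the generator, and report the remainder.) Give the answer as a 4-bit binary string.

0010

Append 4 zeros: 11001010000. Divide by 10011 (XOR where the leading bit is 1):
  pos 0: 11001 XOR 10011 = 01010
  pos 1: 10100 XOR 10011 = 00111
  pos 3: 11110 XOR 10011 = 01101
  pos 4: 11010 XOR 10011 = 01001
  pos 5: 10010 XOR 10011 = 00001
Remainder (last 4 bits) = 0010. This is the CRC / FCS.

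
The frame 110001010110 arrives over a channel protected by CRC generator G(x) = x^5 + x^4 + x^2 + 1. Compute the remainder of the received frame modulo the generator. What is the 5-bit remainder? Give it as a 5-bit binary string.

00000

Modulo-2 division of 110001010110 by 110101:
  pos 0: 110001 XOR 110101 = 000100
  pos 3: 100010 XOR 110101 = 010111
  pos 4: 101111 XOR 110101 = 011010
  pos 5: 110101 XOR 110101 = 000000
Remainder = 00000 (zero — the frame passes the CRC check).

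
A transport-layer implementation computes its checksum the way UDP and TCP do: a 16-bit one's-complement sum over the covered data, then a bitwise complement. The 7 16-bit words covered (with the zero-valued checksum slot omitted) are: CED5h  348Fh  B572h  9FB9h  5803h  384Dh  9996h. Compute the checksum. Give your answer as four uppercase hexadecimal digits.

One's-complement addition (fold any carry out of bit 15 back into bit 0):
  0xCED5 + 0x348F = 0x10364 → wrap carry → 0x0365
  0x0365 + 0xB572 = 0x0B8D7
  0xB8D7 + 0x9FB9 = 0x15890 → wrap carry → 0x5891
  0x5891 + 0x5803 = 0x0B094
  0xB094 + 0x384D = 0x0E8E1
  0xE8E1 + 0x9996 = 0x18277 → wrap carry → 0x8278
One's-complement sum = 0x8278.
Checksum = ~0x8278 & 0xFFFF = 0x7D87.

7D87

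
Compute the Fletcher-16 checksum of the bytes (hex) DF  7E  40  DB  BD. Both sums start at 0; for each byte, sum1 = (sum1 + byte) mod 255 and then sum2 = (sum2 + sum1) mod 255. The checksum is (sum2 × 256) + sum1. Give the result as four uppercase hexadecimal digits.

8F38

Running sums (mod 255):
  after byte 0 (DF): sum1=223, sum2=223
  after byte 1 (7E): sum1=94, sum2=62
  after byte 2 (40): sum1=158, sum2=220
  after byte 3 (DB): sum1=122, sum2=87
  after byte 4 (BD): sum1=56, sum2=143
Checksum = sum2·256 + sum1 = 143·256 + 56 = 36664 = 0x8F38.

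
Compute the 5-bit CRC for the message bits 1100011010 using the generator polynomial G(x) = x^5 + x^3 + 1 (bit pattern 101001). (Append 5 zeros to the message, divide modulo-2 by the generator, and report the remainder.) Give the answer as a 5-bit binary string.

00011

Append 5 zeros: 110001101000000. Divide by 101001 (XOR where the leading bit is 1):
  pos 0: 110001 XOR 101001 = 011000
  pos 1: 110001 XOR 101001 = 011000
  pos 2: 110000 XOR 101001 = 011001
  pos 3: 110011 XOR 101001 = 011010
  pos 4: 110100 XOR 101001 = 011101
  pos 5: 111010 XOR 101001 = 010011
  pos 6: 100110 XOR 101001 = 001111
  pos 8: 111100 XOR 101001 = 010101
  pos 9: 101010 XOR 101001 = 000011
Remainder (last 5 bits) = 00011. This is the CRC / FCS.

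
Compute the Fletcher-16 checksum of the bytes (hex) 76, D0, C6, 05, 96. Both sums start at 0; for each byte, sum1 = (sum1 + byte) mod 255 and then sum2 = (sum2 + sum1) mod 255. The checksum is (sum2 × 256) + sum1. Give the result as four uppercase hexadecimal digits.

88A9

Running sums (mod 255):
  after byte 0 (76): sum1=118, sum2=118
  after byte 1 (D0): sum1=71, sum2=189
  after byte 2 (C6): sum1=14, sum2=203
  after byte 3 (05): sum1=19, sum2=222
  after byte 4 (96): sum1=169, sum2=136
Checksum = sum2·256 + sum1 = 136·256 + 169 = 34985 = 0x88A9.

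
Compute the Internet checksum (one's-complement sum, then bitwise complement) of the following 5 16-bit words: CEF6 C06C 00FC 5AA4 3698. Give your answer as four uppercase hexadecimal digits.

One's-complement addition (fold any carry out of bit 15 back into bit 0):
  0xCEF6 + 0xC06C = 0x18F62 → wrap carry → 0x8F63
  0x8F63 + 0x00FC = 0x0905F
  0x905F + 0x5AA4 = 0x0EB03
  0xEB03 + 0x3698 = 0x1219B → wrap carry → 0x219C
One's-complement sum = 0x219C.
Checksum = ~0x219C & 0xFFFF = 0xDE63.

DE63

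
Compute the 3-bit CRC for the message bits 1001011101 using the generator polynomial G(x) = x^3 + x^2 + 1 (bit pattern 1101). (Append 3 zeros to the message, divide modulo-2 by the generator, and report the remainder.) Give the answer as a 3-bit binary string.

Append 3 zeros: 1001011101000. Divide by 1101 (XOR where the leading bit is 1):
  pos 0: 1001 XOR 1101 = 0100
  pos 1: 1000 XOR 1101 = 0101
  pos 2: 1011 XOR 1101 = 0110
  pos 3: 1101 XOR 1101 = 0000
  pos 7: 1010 XOR 1101 = 0111
  pos 8: 1110 XOR 1101 = 0011
Remainder (last 3 bits) = 110. This is the CRC / FCS.

110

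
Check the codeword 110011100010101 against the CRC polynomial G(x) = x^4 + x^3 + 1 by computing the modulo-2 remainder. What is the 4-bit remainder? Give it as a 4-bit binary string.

Modulo-2 division of 110011100010101 by 11001:
  pos 0: 11001 XOR 11001 = 00000
  pos 5: 11000 XOR 11001 = 00001
  pos 9: 11010 XOR 11001 = 00011
Remainder = 0111 (nonzero — an error is detected).

0111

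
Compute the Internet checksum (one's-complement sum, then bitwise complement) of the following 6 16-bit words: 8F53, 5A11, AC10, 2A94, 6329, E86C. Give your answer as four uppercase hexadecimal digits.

F45F

One's-complement addition (fold any carry out of bit 15 back into bit 0):
  0x8F53 + 0x5A11 = 0x0E964
  0xE964 + 0xAC10 = 0x19574 → wrap carry → 0x9575
  0x9575 + 0x2A94 = 0x0C009
  0xC009 + 0x6329 = 0x12332 → wrap carry → 0x2333
  0x2333 + 0xE86C = 0x10B9F → wrap carry → 0x0BA0
One's-complement sum = 0x0BA0.
Checksum = ~0x0BA0 & 0xFFFF = 0xF45F.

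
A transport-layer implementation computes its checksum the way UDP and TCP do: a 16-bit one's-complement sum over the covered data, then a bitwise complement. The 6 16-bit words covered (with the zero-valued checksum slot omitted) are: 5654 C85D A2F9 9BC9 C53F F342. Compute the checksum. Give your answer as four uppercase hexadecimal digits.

One's-complement addition (fold any carry out of bit 15 back into bit 0):
  0x5654 + 0xC85D = 0x11EB1 → wrap carry → 0x1EB2
  0x1EB2 + 0xA2F9 = 0x0C1AB
  0xC1AB + 0x9BC9 = 0x15D74 → wrap carry → 0x5D75
  0x5D75 + 0xC53F = 0x122B4 → wrap carry → 0x22B5
  0x22B5 + 0xF342 = 0x115F7 → wrap carry → 0x15F8
One's-complement sum = 0x15F8.
Checksum = ~0x15F8 & 0xFFFF = 0xEA07.

EA07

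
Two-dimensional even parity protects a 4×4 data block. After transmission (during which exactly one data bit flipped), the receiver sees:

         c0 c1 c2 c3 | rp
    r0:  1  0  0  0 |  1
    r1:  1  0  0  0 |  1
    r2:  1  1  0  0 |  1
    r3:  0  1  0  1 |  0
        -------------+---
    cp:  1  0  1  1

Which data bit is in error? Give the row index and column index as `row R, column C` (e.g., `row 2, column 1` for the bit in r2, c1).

Recompute each row's even parity and compare to rp:
  r0: data parity 1, sent rp 1 → ok
  r1: data parity 1, sent rp 1 → ok
  r2: data parity 0, sent rp 1 → mismatch
  r3: data parity 0, sent rp 0 → ok
Recompute each column's even parity and compare to cp:
  c0: data parity 1, sent cp 1 → ok
  c1: data parity 0, sent cp 0 → ok
  c2: data parity 0, sent cp 1 → mismatch
  c3: data parity 1, sent cp 1 → ok
Exactly one row (r2) and one column (c2) fail → the flipped bit is at their intersection.

row 2, column 2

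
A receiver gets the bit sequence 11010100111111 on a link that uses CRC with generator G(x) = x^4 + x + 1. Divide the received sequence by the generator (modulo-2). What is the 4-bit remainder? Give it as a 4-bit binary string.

1010

Modulo-2 division of 11010100111111 by 10011:
  pos 0: 11010 XOR 10011 = 01001
  pos 1: 10011 XOR 10011 = 00000
  pos 8: 11111 XOR 10011 = 01100
  pos 9: 11001 XOR 10011 = 01010
Remainder = 1010 (nonzero — an error is detected).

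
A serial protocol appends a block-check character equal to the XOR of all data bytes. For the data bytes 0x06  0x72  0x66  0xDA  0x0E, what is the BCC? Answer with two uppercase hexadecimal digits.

XOR the bytes together:
  start with 0x06
  0x06 ⊕ 0x72 = 0x74
  0x74 ⊕ 0x66 = 0x12
  0x12 ⊕ 0xDA = 0xC8
  0xC8 ⊕ 0x0E = 0xC6

C6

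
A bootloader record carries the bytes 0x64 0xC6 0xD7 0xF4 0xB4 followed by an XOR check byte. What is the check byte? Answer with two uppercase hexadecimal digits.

35

XOR the bytes together:
  start with 0x64
  0x64 ⊕ 0xC6 = 0xA2
  0xA2 ⊕ 0xD7 = 0x75
  0x75 ⊕ 0xF4 = 0x81
  0x81 ⊕ 0xB4 = 0x35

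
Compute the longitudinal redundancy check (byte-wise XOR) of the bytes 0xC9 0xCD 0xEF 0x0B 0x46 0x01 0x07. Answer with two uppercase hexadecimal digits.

A0

XOR the bytes together:
  start with 0xC9
  0xC9 ⊕ 0xCD = 0x04
  0x04 ⊕ 0xEF = 0xEB
  0xEB ⊕ 0x0B = 0xE0
  0xE0 ⊕ 0x46 = 0xA6
  0xA6 ⊕ 0x01 = 0xA7
  0xA7 ⊕ 0x07 = 0xA0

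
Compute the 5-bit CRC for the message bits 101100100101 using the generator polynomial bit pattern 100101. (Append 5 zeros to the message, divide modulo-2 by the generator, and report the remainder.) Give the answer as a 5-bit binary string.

Append 5 zeros: 10110010010100000. Divide by 100101 (XOR where the leading bit is 1):
  pos 0: 101100 XOR 100101 = 001001
  pos 2: 100110 XOR 100101 = 000011
  pos 6: 110101 XOR 100101 = 010000
  pos 7: 100000 XOR 100101 = 000101
  pos 10: 101000 XOR 100101 = 001101
Remainder (last 5 bits) = 11010. This is the CRC / FCS.

11010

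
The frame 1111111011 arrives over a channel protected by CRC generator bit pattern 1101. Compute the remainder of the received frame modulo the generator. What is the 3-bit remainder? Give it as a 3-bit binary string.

Modulo-2 division of 1111111011 by 1101:
  pos 0: 1111 XOR 1101 = 0010
  pos 2: 1011 XOR 1101 = 0110
  pos 3: 1101 XOR 1101 = 0000
Remainder = 011 (nonzero — an error is detected).

011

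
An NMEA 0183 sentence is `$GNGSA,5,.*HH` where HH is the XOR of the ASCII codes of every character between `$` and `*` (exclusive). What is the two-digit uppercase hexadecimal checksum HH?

XOR the ASCII codes of the payload characters:
  'G' = 0x47 → acc = 0x47
  'N' = 0x4E → acc = 0x09
  'G' = 0x47 → acc = 0x4E
  'S' = 0x53 → acc = 0x1D
  'A' = 0x41 → acc = 0x5C
  ',' = 0x2C → acc = 0x70
  '5' = 0x35 → acc = 0x45
  ',' = 0x2C → acc = 0x69
  '.' = 0x2E → acc = 0x47
Checksum = 0x47.

47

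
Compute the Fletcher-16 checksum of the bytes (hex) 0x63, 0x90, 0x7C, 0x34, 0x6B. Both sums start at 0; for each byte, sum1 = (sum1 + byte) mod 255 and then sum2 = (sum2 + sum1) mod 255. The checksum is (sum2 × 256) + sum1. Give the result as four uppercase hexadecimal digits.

Running sums (mod 255):
  after byte 0 (0x63): sum1=99, sum2=99
  after byte 1 (0x90): sum1=243, sum2=87
  after byte 2 (0x7C): sum1=112, sum2=199
  after byte 3 (0x34): sum1=164, sum2=108
  after byte 4 (0x6B): sum1=16, sum2=124
Checksum = sum2·256 + sum1 = 124·256 + 16 = 31760 = 0x7C10.

7C10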